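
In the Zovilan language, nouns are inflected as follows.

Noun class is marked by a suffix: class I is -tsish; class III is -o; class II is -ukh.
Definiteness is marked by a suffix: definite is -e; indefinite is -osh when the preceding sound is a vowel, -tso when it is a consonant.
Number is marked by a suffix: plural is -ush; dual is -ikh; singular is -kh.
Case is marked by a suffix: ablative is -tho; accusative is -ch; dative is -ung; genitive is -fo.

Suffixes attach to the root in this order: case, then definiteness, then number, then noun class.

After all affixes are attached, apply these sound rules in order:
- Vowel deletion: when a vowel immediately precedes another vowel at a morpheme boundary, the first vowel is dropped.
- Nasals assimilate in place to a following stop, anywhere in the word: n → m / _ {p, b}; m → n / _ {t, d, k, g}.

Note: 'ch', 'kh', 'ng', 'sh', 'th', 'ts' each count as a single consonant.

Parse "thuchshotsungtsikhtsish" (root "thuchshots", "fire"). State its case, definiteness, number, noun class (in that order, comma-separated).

dative, indefinite, dual, class I

Segment: thuchshots-ung-tso-ikh-tsish.
case: -ung → dative.
definiteness: -osh/tso → indefinite.
number: -ikh → dual.
noun class: -tsish → class I.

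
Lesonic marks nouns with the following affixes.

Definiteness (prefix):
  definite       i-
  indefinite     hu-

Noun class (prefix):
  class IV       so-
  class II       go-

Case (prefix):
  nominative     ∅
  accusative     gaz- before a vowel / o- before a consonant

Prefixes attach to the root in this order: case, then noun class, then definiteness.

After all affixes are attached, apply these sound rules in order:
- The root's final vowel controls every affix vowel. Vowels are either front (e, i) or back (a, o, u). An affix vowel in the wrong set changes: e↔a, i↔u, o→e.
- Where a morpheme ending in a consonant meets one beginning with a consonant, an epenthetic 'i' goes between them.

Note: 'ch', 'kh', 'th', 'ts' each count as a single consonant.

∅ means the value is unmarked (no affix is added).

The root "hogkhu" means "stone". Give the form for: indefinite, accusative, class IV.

husoohogkhu

Attach case accusative o- (before consonant 'h') → ohogkhu.
Attach noun class class IV so- → soohogkhu.
Attach definiteness indefinite hu- → husoohogkhu.
Vowel harmony: no change.
Epenthesis: no change.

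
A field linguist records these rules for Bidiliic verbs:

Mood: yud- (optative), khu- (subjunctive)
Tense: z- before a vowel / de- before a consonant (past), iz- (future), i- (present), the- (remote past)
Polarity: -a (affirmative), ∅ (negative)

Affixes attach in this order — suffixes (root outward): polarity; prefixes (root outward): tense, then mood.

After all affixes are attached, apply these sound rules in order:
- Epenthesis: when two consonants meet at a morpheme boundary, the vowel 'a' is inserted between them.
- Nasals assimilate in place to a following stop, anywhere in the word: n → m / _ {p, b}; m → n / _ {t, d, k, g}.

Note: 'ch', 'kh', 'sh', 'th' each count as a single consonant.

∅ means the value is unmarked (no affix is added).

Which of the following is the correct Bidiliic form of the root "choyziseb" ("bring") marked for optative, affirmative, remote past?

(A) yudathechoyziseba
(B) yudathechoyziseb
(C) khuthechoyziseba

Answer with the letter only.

A

Attach tense remote past the- → thechoyziseb.
Attach polarity affirmative -a → thechoyziseba.
Attach mood optative yud- → yudthechoyziseba.
Apply epenthesis: yudthechoyziseba → yudathechoyziseba.
Nasal assimilation: no change.
So the correct form is yudathechoyziseba, option (A).
(B) yudathechoyziseb is wrong: it uses negative instead of affirmative for polarity.
(C) khuthechoyziseba is wrong: it uses subjunctive instead of optative for mood.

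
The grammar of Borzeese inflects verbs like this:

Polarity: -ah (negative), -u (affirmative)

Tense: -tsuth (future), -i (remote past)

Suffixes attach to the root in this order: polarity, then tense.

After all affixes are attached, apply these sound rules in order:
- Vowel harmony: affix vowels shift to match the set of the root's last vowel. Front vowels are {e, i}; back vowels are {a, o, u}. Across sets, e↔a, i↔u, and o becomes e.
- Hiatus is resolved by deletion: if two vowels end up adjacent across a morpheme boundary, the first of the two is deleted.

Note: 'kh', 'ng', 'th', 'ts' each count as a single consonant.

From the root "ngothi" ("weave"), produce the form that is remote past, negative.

Attach polarity negative -ah → ngothiah.
Attach tense remote past -i → ngothiahi.
Apply vowel harmony: ngothiahi → ngothiehi.
Apply vowel deletion: ngothiehi → ngothehi.

ngothehi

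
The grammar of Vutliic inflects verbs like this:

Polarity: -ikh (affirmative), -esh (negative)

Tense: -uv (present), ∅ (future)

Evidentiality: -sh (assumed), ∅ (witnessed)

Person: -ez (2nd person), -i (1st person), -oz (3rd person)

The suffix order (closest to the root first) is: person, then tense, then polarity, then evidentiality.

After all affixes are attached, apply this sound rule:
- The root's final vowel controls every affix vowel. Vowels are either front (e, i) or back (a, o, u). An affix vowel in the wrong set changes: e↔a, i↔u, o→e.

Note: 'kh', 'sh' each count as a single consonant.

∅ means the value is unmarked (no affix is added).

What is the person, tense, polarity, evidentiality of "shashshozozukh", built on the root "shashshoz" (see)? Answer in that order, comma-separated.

3rd person, future, affirmative, witnessed

Segment: shashshoz-oz-ikh.
person: -oz → 3rd person.
tense: ∅ → future.
polarity: -ikh → affirmative.
evidentiality: ∅ → witnessed.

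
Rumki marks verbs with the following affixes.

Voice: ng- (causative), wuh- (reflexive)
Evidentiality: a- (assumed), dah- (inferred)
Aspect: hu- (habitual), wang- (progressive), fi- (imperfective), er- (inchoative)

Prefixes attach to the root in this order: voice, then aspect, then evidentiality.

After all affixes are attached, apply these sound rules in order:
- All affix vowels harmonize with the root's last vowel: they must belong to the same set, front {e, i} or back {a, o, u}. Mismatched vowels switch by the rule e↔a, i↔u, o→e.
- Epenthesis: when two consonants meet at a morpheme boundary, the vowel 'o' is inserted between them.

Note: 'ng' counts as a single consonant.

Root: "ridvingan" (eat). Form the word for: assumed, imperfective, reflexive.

Attach voice reflexive wuh- → wuhridvingan.
Attach aspect imperfective fi- → fiwuhridvingan.
Attach evidentiality assumed a- → afiwuhridvingan.
Apply vowel harmony: afiwuhridvingan → afuwuhridvingan.
Apply epenthesis: afuwuhridvingan → afuwuhoridvingan.

afuwuhoridvingan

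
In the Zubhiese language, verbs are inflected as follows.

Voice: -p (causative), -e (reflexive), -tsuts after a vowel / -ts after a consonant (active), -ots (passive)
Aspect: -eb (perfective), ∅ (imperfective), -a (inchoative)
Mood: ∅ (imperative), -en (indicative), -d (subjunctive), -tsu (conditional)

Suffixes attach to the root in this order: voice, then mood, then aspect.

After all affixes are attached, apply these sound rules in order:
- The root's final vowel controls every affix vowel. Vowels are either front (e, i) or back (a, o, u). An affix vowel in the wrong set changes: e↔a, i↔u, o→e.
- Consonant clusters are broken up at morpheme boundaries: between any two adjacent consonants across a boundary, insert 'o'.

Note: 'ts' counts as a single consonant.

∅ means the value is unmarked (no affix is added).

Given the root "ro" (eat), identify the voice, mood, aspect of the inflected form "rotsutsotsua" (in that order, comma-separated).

Segment: ro-tsuts-tsu-a.
voice: -tsuts/ts → active.
mood: -tsu → conditional.
aspect: -a → inchoative.

active, conditional, inchoative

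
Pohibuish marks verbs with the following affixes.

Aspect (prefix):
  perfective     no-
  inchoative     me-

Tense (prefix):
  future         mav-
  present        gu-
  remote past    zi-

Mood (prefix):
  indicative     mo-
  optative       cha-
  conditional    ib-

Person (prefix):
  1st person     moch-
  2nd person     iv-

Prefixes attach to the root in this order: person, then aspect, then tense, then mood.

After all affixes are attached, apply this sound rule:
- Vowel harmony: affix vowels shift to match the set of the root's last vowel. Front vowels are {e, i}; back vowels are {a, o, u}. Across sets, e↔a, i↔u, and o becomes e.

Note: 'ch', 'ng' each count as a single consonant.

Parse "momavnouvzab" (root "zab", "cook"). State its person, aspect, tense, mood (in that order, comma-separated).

2nd person, perfective, future, indicative

Segment: mo-mav-no-iv-zab.
person: iv- → 2nd person.
aspect: no- → perfective.
tense: mav- → future.
mood: mo- → indicative.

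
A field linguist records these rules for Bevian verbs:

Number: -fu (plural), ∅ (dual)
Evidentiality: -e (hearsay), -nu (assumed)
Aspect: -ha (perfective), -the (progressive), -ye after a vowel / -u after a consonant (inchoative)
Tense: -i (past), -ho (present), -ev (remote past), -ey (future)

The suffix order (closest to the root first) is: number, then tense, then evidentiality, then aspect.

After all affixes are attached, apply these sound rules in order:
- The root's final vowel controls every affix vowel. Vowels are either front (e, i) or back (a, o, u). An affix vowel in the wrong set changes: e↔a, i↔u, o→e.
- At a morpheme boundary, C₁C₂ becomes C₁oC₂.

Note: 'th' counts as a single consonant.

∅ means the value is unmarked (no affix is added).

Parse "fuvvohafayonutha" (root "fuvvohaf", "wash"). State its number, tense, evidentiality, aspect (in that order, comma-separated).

dual, future, assumed, progressive

Segment: fuvvohaf-ey-nu-the.
number: ∅ → dual.
tense: -ey → future.
evidentiality: -nu → assumed.
aspect: -the → progressive.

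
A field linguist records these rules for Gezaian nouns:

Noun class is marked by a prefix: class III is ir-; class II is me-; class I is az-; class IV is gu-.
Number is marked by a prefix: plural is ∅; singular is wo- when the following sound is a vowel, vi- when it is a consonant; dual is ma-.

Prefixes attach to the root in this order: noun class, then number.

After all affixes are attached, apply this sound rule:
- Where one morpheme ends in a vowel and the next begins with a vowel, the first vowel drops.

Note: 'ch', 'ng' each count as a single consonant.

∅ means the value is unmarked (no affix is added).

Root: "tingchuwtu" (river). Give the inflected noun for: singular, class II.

Attach noun class class II me- → metingchuwtu.
Attach number singular vi- (before consonant 'm') → vimetingchuwtu.
Vowel deletion: no change.

vimetingchuwtu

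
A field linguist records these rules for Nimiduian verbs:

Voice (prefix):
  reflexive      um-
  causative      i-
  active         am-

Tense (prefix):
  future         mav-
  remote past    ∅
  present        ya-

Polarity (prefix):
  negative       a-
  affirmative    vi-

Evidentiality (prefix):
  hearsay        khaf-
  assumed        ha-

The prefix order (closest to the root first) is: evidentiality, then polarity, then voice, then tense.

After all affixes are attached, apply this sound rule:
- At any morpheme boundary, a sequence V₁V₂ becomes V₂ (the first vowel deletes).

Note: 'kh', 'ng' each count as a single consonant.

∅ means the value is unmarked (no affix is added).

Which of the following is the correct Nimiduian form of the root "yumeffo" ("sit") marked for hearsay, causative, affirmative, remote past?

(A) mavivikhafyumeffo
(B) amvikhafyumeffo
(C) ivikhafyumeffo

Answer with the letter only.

C

Attach evidentiality hearsay khaf- → khafyumeffo.
Attach polarity affirmative vi- → vikhafyumeffo.
Attach voice causative i- → ivikhafyumeffo.
tense = remote past: zero marking, form stays ivikhafyumeffo.
Vowel deletion: no change.
So the correct form is ivikhafyumeffo, option (C).
(B) amvikhafyumeffo is wrong: it uses active instead of causative for voice.
(A) mavivikhafyumeffo is wrong: it uses future instead of remote past for tense.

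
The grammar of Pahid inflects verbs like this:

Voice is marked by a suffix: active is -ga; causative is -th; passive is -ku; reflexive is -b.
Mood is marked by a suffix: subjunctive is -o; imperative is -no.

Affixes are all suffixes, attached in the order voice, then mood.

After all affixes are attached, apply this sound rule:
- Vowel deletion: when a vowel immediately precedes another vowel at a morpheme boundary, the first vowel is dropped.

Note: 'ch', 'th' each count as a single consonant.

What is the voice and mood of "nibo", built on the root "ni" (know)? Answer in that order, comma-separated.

reflexive, subjunctive

Segment: ni-b-o.
voice: -b → reflexive.
mood: -o → subjunctive.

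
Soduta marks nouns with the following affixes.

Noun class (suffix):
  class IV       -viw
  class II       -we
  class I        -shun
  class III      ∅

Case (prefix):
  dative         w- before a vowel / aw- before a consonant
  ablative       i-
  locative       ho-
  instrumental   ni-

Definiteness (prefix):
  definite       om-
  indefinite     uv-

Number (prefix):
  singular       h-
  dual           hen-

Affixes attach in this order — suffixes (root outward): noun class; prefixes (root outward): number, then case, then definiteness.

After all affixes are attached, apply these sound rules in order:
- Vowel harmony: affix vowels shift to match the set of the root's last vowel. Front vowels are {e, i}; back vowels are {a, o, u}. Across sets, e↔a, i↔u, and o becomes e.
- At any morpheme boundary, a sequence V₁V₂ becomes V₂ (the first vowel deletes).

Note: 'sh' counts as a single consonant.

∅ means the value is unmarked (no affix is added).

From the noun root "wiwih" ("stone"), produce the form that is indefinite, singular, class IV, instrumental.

ivnihwiwihviw

Attach noun class class IV -viw → wiwihviw.
Attach number singular h- → hwiwihviw.
Attach case instrumental ni- → nihwiwihviw.
Attach definiteness indefinite uv- → uvnihwiwihviw.
Apply vowel harmony: uvnihwiwihviw → ivnihwiwihviw.
Vowel deletion: no change.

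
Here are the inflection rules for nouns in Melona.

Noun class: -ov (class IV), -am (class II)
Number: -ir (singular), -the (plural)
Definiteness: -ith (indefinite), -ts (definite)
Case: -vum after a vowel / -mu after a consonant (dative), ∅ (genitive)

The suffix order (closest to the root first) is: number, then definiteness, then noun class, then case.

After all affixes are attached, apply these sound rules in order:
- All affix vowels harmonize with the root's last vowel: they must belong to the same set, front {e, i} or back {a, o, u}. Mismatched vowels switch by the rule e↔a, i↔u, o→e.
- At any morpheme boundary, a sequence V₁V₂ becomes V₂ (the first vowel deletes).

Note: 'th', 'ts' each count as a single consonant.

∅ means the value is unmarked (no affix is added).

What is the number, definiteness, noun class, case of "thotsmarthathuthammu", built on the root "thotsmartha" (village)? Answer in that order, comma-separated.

plural, indefinite, class II, dative

Segment: thotsmartha-the-ith-am-mu.
number: -the → plural.
definiteness: -ith → indefinite.
noun class: -am → class II.
case: -vum/mu → dative.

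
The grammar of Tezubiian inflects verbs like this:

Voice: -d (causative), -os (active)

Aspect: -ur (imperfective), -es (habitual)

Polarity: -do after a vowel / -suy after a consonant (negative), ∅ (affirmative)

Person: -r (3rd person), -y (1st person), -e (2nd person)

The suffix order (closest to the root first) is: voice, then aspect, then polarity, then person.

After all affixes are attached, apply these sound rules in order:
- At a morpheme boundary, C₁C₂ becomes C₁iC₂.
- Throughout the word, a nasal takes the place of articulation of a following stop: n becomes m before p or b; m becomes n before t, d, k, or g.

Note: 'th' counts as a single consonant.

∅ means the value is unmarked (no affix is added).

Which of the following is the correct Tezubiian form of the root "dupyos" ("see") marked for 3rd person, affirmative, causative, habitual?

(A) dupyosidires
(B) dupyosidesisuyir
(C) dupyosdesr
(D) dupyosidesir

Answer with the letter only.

D

Attach voice causative -d → dupyosd.
Attach aspect habitual -es → dupyosdes.
polarity = affirmative: zero marking, form stays dupyosdes.
Attach person 3rd person -r → dupyosdesr.
Apply epenthesis: dupyosdesr → dupyosidesir.
Nasal assimilation: no change.
So the correct form is dupyosidesir, option (D).
(A) dupyosidires is wrong: it has the affixes in the wrong order.
(B) dupyosidesisuyir is wrong: it uses negative instead of affirmative for polarity.
(C) dupyosdesr is wrong: it fails to apply the sound rule(s).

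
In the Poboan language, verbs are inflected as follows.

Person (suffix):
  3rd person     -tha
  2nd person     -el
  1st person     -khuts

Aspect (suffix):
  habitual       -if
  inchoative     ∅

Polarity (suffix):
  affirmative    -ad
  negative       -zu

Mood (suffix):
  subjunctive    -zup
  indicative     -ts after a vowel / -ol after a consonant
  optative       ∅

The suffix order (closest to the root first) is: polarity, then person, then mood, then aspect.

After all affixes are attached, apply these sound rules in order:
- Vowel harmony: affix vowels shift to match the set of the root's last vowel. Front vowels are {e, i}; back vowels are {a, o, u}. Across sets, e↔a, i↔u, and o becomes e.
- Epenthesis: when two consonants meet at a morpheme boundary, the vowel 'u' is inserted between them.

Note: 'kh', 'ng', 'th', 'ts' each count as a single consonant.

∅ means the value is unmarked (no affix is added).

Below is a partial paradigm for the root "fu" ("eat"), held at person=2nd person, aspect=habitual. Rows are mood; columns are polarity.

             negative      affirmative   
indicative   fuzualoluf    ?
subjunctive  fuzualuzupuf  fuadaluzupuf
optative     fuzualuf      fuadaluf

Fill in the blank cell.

Attach polarity affirmative -ad → fuad.
Attach person 2nd person -el → fuadel.
Attach mood indicative -ol (after consonant 'l') → fuadelol.
Attach aspect habitual -if → fuadelolif.
Apply vowel harmony: fuadelolif → fuadaloluf.
Epenthesis: no change.

fuadaloluf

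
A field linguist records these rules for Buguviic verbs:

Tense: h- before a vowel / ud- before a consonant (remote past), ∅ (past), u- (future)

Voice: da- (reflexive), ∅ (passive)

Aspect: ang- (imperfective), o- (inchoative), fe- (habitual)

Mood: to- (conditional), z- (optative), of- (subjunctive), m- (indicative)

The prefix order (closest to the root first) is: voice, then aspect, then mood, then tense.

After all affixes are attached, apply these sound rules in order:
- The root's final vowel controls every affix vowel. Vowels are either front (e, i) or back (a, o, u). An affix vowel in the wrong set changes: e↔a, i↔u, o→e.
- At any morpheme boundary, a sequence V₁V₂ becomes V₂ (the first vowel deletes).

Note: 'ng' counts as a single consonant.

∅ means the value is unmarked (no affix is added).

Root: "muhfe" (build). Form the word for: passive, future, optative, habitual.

voice = passive: zero marking, form stays muhfe.
Attach aspect habitual fe- → femuhfe.
Attach mood optative z- → zfemuhfe.
Attach tense future u- → uzfemuhfe.
Apply vowel harmony: uzfemuhfe → izfemuhfe.
Vowel deletion: no change.

izfemuhfe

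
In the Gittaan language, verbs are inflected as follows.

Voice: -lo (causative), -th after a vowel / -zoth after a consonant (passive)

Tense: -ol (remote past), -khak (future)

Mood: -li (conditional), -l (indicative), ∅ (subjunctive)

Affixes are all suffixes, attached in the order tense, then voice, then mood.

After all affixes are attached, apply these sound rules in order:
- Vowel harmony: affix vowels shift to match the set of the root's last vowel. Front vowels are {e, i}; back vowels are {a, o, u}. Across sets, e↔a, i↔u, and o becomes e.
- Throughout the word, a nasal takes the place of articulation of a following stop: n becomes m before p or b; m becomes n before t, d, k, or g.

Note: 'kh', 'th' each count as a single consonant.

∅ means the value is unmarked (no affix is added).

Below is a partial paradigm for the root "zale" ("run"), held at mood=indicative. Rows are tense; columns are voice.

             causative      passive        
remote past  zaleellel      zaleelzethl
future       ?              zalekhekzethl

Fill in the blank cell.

zalekheklel

Attach tense future -khak → zalekhak.
Attach voice causative -lo → zalekhaklo.
Attach mood indicative -l → zalekhaklol.
Apply vowel harmony: zalekhaklol → zalekheklel.
Nasal assimilation: no change.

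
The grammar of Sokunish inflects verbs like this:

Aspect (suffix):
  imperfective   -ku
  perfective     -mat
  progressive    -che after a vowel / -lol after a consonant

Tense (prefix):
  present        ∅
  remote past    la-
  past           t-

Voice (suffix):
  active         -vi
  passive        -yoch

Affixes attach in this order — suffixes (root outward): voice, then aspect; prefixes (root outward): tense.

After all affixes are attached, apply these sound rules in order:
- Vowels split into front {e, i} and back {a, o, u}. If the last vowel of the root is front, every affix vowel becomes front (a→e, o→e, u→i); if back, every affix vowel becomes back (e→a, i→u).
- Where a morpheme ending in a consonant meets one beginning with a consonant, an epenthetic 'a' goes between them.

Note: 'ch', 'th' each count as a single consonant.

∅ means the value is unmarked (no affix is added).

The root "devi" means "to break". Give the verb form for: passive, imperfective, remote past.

ledeviyechaki

Attach voice passive -yoch → deviyoch.
Attach aspect imperfective -ku → deviyochku.
Attach tense remote past la- → ladeviyochku.
Apply vowel harmony: ladeviyochku → ledeviyechki.
Apply epenthesis: ledeviyechki → ledeviyechaki.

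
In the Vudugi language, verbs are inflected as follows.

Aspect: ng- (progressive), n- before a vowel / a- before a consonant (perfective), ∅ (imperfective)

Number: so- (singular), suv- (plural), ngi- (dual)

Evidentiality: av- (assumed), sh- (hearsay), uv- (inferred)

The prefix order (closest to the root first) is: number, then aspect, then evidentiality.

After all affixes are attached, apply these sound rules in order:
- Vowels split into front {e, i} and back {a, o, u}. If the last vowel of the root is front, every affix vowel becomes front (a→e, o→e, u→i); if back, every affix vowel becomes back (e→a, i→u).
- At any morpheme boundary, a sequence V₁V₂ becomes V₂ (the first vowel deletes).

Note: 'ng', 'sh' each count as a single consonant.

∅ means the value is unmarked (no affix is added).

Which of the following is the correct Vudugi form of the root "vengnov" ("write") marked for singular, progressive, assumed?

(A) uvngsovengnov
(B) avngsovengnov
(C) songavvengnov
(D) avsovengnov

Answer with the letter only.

Attach number singular so- → sovengnov.
Attach aspect progressive ng- → ngsovengnov.
Attach evidentiality assumed av- → avngsovengnov.
Vowel harmony: no change.
Vowel deletion: no change.
So the correct form is avngsovengnov, option (B).
(D) avsovengnov is wrong: it uses imperfective instead of progressive for aspect.
(A) uvngsovengnov is wrong: it uses inferred instead of assumed for evidentiality.
(C) songavvengnov is wrong: it has the affixes in the wrong order.

B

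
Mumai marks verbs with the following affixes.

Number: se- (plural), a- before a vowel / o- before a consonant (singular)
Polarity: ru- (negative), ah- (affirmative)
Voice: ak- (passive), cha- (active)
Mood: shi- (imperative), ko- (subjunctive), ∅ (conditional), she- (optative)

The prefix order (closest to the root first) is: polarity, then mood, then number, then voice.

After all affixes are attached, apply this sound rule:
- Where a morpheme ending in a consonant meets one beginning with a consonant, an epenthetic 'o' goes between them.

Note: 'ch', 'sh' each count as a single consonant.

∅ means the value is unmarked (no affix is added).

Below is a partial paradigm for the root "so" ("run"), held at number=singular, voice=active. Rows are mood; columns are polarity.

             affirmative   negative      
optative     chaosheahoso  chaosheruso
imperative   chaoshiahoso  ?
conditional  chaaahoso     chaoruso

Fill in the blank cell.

chaoshiruso

Attach polarity negative ru- → ruso.
Attach mood imperative shi- → shiruso.
Attach number singular o- (before consonant 'sh') → oshiruso.
Attach voice active cha- → chaoshiruso.
Epenthesis: no change.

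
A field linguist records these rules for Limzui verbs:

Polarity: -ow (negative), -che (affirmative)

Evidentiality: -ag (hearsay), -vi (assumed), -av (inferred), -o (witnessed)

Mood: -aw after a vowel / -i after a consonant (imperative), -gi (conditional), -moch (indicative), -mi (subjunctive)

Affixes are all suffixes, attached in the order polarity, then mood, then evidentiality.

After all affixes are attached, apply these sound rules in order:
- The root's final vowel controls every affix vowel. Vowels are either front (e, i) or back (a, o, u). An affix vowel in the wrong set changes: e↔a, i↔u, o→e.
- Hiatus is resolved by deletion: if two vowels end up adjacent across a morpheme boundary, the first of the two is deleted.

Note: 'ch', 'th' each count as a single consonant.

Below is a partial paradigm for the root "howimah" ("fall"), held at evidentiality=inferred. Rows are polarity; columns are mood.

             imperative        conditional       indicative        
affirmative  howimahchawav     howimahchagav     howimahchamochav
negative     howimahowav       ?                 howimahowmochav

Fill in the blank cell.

Attach polarity negative -ow → howimahow.
Attach mood conditional -gi → howimahowgi.
Attach evidentiality inferred -av → howimahowgiav.
Apply vowel harmony: howimahowgiav → howimahowguav.
Apply vowel deletion: howimahowguav → howimahowgav.

howimahowgav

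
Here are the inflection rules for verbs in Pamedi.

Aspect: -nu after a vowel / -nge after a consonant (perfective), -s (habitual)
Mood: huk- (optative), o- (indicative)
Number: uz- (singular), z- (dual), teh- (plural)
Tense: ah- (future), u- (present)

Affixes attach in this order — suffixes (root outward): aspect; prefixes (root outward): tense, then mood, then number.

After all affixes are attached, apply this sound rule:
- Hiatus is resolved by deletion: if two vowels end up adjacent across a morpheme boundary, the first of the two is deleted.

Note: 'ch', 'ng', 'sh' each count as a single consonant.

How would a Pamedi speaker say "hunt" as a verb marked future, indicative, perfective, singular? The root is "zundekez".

uzahzundekeznge

Attach aspect perfective -nge (after consonant 'z') → zundekeznge.
Attach tense future ah- → ahzundekeznge.
Attach mood indicative o- → oahzundekeznge.
Attach number singular uz- → uzoahzundekeznge.
Apply vowel deletion: uzoahzundekeznge → uzahzundekeznge.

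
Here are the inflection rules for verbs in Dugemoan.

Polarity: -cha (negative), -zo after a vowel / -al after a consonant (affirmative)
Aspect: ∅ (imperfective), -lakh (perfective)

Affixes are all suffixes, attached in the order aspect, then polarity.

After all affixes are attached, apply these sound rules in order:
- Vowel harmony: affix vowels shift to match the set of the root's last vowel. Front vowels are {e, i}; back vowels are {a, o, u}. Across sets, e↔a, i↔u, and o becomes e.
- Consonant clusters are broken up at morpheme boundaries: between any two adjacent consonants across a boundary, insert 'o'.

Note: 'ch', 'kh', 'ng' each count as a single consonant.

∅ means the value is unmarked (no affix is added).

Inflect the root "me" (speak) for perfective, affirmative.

Attach aspect perfective -lakh → melakh.
Attach polarity affirmative -al (after consonant 'kh') → melakhal.
Apply vowel harmony: melakhal → melekhel.
Epenthesis: no change.

melekhel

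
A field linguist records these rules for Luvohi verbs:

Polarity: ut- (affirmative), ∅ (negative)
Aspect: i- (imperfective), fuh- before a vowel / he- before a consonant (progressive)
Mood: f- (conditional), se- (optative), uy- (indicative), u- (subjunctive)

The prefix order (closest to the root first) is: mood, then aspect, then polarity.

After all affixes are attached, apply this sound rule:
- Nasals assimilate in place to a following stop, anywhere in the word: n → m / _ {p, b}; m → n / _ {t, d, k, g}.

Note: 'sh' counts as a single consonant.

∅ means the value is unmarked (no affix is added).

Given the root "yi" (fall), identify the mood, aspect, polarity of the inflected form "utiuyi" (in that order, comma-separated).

subjunctive, imperfective, affirmative

Segment: ut-i-u-yi.
mood: u- → subjunctive.
aspect: i- → imperfective.
polarity: ut- → affirmative.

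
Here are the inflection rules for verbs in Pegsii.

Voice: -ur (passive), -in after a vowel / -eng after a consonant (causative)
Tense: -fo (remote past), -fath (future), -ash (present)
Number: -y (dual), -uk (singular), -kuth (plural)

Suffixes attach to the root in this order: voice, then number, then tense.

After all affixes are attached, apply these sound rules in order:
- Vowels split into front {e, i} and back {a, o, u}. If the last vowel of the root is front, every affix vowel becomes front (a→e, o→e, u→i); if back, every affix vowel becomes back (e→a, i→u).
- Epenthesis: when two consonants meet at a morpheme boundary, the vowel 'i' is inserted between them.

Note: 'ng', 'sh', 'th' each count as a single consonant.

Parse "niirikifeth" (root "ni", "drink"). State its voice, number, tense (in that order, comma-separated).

passive, singular, future

Segment: ni-ur-uk-fath.
voice: -ur → passive.
number: -uk → singular.
tense: -fath → future.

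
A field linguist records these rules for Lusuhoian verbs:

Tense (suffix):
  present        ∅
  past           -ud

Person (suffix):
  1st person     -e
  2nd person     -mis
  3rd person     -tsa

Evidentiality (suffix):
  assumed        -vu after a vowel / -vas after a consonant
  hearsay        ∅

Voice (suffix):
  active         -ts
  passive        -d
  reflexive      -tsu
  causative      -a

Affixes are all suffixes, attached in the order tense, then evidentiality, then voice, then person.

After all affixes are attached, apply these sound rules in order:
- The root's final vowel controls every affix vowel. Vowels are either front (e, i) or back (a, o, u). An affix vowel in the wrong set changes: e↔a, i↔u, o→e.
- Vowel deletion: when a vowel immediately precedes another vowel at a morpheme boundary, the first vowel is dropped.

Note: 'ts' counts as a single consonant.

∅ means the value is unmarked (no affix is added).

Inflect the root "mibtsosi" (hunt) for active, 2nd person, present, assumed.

mibtsosivitsmis

tense = present: zero marking, form stays mibtsosi.
Attach evidentiality assumed -vu (after vowel 'i') → mibtsosivu.
Attach voice active -ts → mibtsosivuts.
Attach person 2nd person -mis → mibtsosivutsmis.
Apply vowel harmony: mibtsosivutsmis → mibtsosivitsmis.
Vowel deletion: no change.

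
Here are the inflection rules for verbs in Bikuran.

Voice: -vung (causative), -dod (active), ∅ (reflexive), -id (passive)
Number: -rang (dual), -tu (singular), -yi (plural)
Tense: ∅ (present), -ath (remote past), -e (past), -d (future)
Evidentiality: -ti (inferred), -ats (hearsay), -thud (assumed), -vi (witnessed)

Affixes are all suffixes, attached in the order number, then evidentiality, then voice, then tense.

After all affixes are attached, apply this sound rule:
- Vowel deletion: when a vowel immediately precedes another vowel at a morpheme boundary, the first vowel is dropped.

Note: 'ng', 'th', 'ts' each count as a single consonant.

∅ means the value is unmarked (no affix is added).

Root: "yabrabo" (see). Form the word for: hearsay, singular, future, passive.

Attach number singular -tu → yabrabotu.
Attach evidentiality hearsay -ats → yabrabotuats.
Attach voice passive -id → yabrabotuatsid.
Attach tense future -d → yabrabotuatsidd.
Apply vowel deletion: yabrabotuatsidd → yabrabotatsidd.

yabrabotatsidd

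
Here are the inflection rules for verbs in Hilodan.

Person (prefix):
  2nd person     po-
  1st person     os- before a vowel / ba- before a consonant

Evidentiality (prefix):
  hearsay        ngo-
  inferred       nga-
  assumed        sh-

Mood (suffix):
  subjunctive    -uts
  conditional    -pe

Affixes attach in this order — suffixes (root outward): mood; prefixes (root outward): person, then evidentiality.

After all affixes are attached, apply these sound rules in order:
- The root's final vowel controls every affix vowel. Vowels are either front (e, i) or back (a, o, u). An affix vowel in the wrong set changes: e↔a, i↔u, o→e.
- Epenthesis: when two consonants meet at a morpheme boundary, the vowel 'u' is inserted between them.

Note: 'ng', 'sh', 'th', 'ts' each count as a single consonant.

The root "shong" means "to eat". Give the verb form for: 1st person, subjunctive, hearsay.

ngobashonguts

Attach mood subjunctive -uts → shonguts.
Attach person 1st person ba- (before consonant 'sh') → bashonguts.
Attach evidentiality hearsay ngo- → ngobashonguts.
Vowel harmony: no change.
Epenthesis: no change.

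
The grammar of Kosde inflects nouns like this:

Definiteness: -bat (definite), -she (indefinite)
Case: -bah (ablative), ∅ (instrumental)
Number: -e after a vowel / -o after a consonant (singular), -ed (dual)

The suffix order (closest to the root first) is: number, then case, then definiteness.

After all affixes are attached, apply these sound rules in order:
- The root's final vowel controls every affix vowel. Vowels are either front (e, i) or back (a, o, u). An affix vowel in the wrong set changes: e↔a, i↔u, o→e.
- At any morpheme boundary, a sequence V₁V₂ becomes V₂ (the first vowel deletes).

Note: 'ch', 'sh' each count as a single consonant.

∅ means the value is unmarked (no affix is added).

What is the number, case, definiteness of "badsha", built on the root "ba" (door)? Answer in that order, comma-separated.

Segment: ba-ed-she.
number: -ed → dual.
case: ∅ → instrumental.
definiteness: -she → indefinite.

dual, instrumental, indefinite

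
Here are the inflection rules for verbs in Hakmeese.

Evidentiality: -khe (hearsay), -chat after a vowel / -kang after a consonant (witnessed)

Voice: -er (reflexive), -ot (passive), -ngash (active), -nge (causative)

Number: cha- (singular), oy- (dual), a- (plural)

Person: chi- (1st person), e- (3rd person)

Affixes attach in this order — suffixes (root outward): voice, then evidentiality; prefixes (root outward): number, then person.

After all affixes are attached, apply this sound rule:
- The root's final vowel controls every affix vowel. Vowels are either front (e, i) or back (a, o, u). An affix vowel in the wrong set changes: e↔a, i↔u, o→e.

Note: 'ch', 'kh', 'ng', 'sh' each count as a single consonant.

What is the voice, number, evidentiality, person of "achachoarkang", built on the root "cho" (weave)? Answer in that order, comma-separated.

Segment: e-cha-cho-er-kang.
voice: -er → reflexive.
number: cha- → singular.
evidentiality: -chat/kang → witnessed.
person: e- → 3rd person.

reflexive, singular, witnessed, 3rd person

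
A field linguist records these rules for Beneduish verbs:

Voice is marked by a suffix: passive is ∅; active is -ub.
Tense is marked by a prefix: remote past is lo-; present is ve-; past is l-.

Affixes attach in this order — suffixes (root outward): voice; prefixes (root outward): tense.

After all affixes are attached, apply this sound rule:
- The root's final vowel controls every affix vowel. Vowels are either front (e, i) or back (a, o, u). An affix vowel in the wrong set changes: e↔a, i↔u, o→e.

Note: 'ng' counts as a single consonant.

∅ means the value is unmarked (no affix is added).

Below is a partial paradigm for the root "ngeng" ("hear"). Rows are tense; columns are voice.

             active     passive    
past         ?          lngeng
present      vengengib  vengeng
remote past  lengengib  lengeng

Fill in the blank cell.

Attach tense past l- → lngeng.
Attach voice active -ub → lngengub.
Apply vowel harmony: lngengub → lngengib.

lngengib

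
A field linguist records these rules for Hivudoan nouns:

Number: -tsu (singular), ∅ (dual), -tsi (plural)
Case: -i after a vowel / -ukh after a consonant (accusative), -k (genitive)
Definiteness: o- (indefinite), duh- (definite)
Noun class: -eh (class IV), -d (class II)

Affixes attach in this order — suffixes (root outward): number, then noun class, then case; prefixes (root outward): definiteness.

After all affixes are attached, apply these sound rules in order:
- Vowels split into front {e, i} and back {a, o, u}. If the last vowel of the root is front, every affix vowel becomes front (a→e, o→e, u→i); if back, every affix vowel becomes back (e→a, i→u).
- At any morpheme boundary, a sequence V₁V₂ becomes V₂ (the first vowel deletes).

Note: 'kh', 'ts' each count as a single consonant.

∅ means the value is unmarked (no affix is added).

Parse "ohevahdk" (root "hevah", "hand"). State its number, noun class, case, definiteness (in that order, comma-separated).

Segment: o-hevah-d-k.
number: ∅ → dual.
noun class: -d → class II.
case: -k → genitive.
definiteness: o- → indefinite.

dual, class II, genitive, indefinite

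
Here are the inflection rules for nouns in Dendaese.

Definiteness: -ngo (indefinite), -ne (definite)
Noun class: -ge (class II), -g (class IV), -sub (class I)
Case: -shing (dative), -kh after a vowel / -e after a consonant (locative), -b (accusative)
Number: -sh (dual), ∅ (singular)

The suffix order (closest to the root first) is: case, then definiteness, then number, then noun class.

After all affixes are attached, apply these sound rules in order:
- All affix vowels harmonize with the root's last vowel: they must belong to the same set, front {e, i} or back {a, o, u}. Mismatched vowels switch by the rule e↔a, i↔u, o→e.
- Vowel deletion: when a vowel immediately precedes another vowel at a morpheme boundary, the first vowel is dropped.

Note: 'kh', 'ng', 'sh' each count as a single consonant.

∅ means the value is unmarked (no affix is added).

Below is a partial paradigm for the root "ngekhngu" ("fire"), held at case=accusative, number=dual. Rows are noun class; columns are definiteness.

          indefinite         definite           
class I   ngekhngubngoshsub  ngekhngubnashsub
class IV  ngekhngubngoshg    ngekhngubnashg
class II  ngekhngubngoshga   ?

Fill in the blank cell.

Attach case accusative -b → ngekhngub.
Attach definiteness definite -ne → ngekhngubne.
Attach number dual -sh → ngekhngubnesh.
Attach noun class class II -ge → ngekhngubneshge.
Apply vowel harmony: ngekhngubneshge → ngekhngubnashga.
Vowel deletion: no change.

ngekhngubnashga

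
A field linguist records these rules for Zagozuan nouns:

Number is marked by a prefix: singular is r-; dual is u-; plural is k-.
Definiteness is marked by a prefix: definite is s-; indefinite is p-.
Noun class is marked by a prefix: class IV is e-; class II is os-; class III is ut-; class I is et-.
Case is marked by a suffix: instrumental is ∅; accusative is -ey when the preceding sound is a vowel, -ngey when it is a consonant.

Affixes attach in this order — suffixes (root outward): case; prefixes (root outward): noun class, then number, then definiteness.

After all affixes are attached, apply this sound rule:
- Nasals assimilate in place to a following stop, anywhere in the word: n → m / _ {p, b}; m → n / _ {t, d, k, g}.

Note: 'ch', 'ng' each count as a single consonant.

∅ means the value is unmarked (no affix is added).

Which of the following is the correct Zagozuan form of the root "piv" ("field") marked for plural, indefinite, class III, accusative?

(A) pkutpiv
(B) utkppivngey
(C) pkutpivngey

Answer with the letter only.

Attach noun class class III ut- → utpiv.
Attach number plural k- → kutpiv.
Attach definiteness indefinite p- → pkutpiv.
Attach case accusative -ngey (after consonant 'v') → pkutpivngey.
Nasal assimilation: no change.
So the correct form is pkutpivngey, option (C).
(B) utkppivngey is wrong: it has the affixes in the wrong order.
(A) pkutpiv is wrong: it uses instrumental instead of accusative for case.

C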